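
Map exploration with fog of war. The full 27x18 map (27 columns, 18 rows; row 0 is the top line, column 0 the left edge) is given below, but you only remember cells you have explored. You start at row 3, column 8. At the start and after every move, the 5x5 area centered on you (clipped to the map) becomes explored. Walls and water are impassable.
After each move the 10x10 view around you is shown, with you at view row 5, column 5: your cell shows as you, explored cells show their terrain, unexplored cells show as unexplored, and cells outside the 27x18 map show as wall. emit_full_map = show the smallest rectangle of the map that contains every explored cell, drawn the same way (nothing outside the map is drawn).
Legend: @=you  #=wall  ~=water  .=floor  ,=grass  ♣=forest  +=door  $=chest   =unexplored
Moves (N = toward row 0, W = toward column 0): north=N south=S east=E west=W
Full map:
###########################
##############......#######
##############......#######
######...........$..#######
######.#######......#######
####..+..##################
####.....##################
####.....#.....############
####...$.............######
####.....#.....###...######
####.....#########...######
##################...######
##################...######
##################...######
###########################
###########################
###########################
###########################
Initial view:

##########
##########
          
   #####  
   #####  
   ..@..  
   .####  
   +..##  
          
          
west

##########
##########
          
   ###### 
   ###### 
   #.@... 
   #.#### 
   .+..## 
          
          

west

##########
##########
          
   #######
   #######
   ##@....
   ##.####
   ..+..##
          
          

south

##########
          
   #######
   #######
   ##.....
   ##@####
   ..+..##
   .....  
          
          

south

          
   #######
   #######
   ##.....
   ##.####
   ..@..##
   .....  
   .....  
          
          

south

   #######
   #######
   ##.....
   ##.####
   ..+..##
   ..@..  
   .....  
   ...$.  
          
          

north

          
   #######
   #######
   ##.....
   ##.####
   ..@..##
   .....  
   .....  
   ...$.  
          

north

##########
          
   #######
   #######
   ##.....
   ##@####
   ..+..##
   .....  
   .....  
   ...$.  

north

##########
##########
          
   #######
   #######
   ##@....
   ##.####
   ..+..##
   .....  
   .....  

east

##########
##########
          
  ####### 
  ####### 
  ##.@... 
  ##.#### 
  ..+..## 
  .....   
  .....   

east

##########
##########
          
 #######  
 #######  
 ##..@..  
 ##.####  
 ..+..##  
 .....    
 .....    

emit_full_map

#######
#######
##..@..
##.####
..+..##
.....  
.....  
...$.  

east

##########
##########
          
########  
########  
##...@..  
##.#####  
..+..###  
.....     
.....     

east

##########
##########
          
########  
########  
#....@..  
#.######  
.+..####  
....      
....      

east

##########
##########
          
########  
########  
.....@..  
.#######  
+..#####  
...       
...       

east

##########
##########
          
#######.  
#######.  
.....@..  
#######.  
..######  
..        
..        

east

##########
##########
          
######..  
######..  
.....@..  
######..  
.#######  
.         
.         

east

##########
##########
          
#####...  
#####...  
.....@..  
#####...  
########  
          
          

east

##########
##########
          
####....  
####....  
.....@.$  
####....  
########  
          
          

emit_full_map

##########....
##########....
##.........@.$
##.#######....
..+..#########
.....         
.....         
...$.         

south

##########
          
####....  
####....  
.......$  
####.@..  
########  
   #####  
          
          

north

##########
##########
          
####....  
####....  
.....@.$  
####....  
########  
   #####  
          

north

##########
##########
##########
   #####  
####....  
####.@..  
.......$  
####....  
########  
   #####  

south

##########
##########
   #####  
####....  
####....  
.....@.$  
####....  
########  
   #####  
          

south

##########
   #####  
####....  
####....  
.......$  
####.@..  
########  
   #####  
          
          

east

##########
  #####   
###....   
###.....  
......$.  
###..@..  
########  
  ######  
          
          

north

##########
##########
  #####   
###.....  
###.....  
.....@$.  
###.....  
########  
  ######  
          

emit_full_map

         ##### 
##########.....
##########.....
##..........@$.
##.#######.....
..+..##########
.....    ######
.....          
...$.          


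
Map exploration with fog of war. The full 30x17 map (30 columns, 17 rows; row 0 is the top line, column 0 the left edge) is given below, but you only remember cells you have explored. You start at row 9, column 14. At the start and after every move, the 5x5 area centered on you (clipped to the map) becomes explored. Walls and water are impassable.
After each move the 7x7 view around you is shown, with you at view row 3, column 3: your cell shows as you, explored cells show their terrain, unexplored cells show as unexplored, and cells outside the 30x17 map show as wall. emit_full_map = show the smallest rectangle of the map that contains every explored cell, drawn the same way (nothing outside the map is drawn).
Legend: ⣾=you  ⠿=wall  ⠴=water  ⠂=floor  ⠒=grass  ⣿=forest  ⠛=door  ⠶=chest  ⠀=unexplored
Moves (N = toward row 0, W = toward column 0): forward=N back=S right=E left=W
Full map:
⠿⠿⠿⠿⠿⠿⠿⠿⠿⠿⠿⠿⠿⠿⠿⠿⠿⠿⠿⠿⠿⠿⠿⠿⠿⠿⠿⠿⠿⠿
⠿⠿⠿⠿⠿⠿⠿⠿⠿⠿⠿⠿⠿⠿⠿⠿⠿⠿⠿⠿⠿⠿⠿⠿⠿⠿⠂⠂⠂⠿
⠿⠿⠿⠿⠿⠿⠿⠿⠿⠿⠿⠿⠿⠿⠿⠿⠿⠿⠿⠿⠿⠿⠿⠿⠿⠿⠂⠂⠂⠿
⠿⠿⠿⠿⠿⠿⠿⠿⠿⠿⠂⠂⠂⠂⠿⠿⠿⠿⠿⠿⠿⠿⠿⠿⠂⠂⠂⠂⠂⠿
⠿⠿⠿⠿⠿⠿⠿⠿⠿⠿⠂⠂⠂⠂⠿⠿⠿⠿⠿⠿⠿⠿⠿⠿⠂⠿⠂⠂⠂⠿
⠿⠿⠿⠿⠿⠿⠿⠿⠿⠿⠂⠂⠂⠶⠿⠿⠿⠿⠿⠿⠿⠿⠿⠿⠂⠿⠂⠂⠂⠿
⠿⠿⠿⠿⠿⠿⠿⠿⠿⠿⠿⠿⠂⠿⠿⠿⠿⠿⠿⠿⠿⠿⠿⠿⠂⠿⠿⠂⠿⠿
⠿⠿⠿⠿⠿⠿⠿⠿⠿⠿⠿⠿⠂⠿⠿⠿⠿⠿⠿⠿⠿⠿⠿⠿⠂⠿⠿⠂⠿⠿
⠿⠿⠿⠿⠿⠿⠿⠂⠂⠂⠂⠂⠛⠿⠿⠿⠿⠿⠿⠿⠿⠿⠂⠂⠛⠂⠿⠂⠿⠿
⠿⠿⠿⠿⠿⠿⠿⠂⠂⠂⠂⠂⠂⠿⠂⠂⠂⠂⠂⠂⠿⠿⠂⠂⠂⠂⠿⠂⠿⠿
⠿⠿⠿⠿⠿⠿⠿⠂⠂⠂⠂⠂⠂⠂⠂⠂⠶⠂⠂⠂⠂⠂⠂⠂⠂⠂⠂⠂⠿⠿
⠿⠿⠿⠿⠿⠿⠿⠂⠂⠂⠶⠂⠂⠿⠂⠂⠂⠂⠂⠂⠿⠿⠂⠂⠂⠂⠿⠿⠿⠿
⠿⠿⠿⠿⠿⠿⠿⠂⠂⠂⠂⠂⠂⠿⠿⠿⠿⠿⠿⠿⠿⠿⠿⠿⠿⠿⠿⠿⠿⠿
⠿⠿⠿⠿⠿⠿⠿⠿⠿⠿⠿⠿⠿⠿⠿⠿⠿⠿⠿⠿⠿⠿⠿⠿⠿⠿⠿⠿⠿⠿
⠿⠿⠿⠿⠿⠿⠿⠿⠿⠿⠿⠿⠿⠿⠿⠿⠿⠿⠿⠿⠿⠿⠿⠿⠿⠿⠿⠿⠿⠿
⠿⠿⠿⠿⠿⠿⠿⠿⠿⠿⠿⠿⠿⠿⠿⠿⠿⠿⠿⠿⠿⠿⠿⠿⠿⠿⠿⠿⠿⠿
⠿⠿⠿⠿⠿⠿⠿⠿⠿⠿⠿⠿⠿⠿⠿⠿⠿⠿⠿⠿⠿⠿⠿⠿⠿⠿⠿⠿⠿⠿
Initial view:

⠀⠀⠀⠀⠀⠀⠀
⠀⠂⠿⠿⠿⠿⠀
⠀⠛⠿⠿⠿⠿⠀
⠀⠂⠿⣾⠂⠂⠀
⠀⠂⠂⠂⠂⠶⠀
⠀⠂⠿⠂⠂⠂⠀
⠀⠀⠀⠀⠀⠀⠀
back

⠀⠂⠿⠿⠿⠿⠀
⠀⠛⠿⠿⠿⠿⠀
⠀⠂⠿⠂⠂⠂⠀
⠀⠂⠂⣾⠂⠶⠀
⠀⠂⠿⠂⠂⠂⠀
⠀⠂⠿⠿⠿⠿⠀
⠀⠀⠀⠀⠀⠀⠀

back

⠀⠛⠿⠿⠿⠿⠀
⠀⠂⠿⠂⠂⠂⠀
⠀⠂⠂⠂⠂⠶⠀
⠀⠂⠿⣾⠂⠂⠀
⠀⠂⠿⠿⠿⠿⠀
⠀⠿⠿⠿⠿⠿⠀
⠀⠀⠀⠀⠀⠀⠀

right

⠛⠿⠿⠿⠿⠀⠀
⠂⠿⠂⠂⠂⠂⠀
⠂⠂⠂⠂⠶⠂⠀
⠂⠿⠂⣾⠂⠂⠀
⠂⠿⠿⠿⠿⠿⠀
⠿⠿⠿⠿⠿⠿⠀
⠀⠀⠀⠀⠀⠀⠀

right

⠿⠿⠿⠿⠀⠀⠀
⠿⠂⠂⠂⠂⠂⠀
⠂⠂⠂⠶⠂⠂⠀
⠿⠂⠂⣾⠂⠂⠀
⠿⠿⠿⠿⠿⠿⠀
⠿⠿⠿⠿⠿⠿⠀
⠀⠀⠀⠀⠀⠀⠀

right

⠿⠿⠿⠀⠀⠀⠀
⠂⠂⠂⠂⠂⠂⠀
⠂⠂⠶⠂⠂⠂⠀
⠂⠂⠂⣾⠂⠂⠀
⠿⠿⠿⠿⠿⠿⠀
⠿⠿⠿⠿⠿⠿⠀
⠀⠀⠀⠀⠀⠀⠀

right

⠿⠿⠀⠀⠀⠀⠀
⠂⠂⠂⠂⠂⠿⠀
⠂⠶⠂⠂⠂⠂⠀
⠂⠂⠂⣾⠂⠿⠀
⠿⠿⠿⠿⠿⠿⠀
⠿⠿⠿⠿⠿⠿⠀
⠀⠀⠀⠀⠀⠀⠀

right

⠿⠀⠀⠀⠀⠀⠀
⠂⠂⠂⠂⠿⠿⠀
⠶⠂⠂⠂⠂⠂⠀
⠂⠂⠂⣾⠿⠿⠀
⠿⠿⠿⠿⠿⠿⠀
⠿⠿⠿⠿⠿⠿⠀
⠀⠀⠀⠀⠀⠀⠀

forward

⠿⠀⠀⠀⠀⠀⠀
⠿⠿⠿⠿⠿⠿⠀
⠂⠂⠂⠂⠿⠿⠀
⠶⠂⠂⣾⠂⠂⠀
⠂⠂⠂⠂⠿⠿⠀
⠿⠿⠿⠿⠿⠿⠀
⠿⠿⠿⠿⠿⠿⠀

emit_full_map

⠂⠿⠿⠿⠿⠀⠀⠀⠀⠀
⠛⠿⠿⠿⠿⠿⠿⠿⠿⠿
⠂⠿⠂⠂⠂⠂⠂⠂⠿⠿
⠂⠂⠂⠂⠶⠂⠂⣾⠂⠂
⠂⠿⠂⠂⠂⠂⠂⠂⠿⠿
⠂⠿⠿⠿⠿⠿⠿⠿⠿⠿
⠿⠿⠿⠿⠿⠿⠿⠿⠿⠿

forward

⠀⠀⠀⠀⠀⠀⠀
⠿⠿⠿⠿⠿⠿⠀
⠿⠿⠿⠿⠿⠿⠀
⠂⠂⠂⣾⠿⠿⠀
⠶⠂⠂⠂⠂⠂⠀
⠂⠂⠂⠂⠿⠿⠀
⠿⠿⠿⠿⠿⠿⠀

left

⠀⠀⠀⠀⠀⠀⠀
⠿⠿⠿⠿⠿⠿⠿
⠿⠿⠿⠿⠿⠿⠿
⠂⠂⠂⣾⠂⠿⠿
⠂⠶⠂⠂⠂⠂⠂
⠂⠂⠂⠂⠂⠿⠿
⠿⠿⠿⠿⠿⠿⠿

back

⠿⠿⠿⠿⠿⠿⠿
⠿⠿⠿⠿⠿⠿⠿
⠂⠂⠂⠂⠂⠿⠿
⠂⠶⠂⣾⠂⠂⠂
⠂⠂⠂⠂⠂⠿⠿
⠿⠿⠿⠿⠿⠿⠿
⠿⠿⠿⠿⠿⠿⠿

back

⠿⠿⠿⠿⠿⠿⠿
⠂⠂⠂⠂⠂⠿⠿
⠂⠶⠂⠂⠂⠂⠂
⠂⠂⠂⣾⠂⠿⠿
⠿⠿⠿⠿⠿⠿⠿
⠿⠿⠿⠿⠿⠿⠿
⠀⠀⠀⠀⠀⠀⠀

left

⠿⠿⠿⠿⠿⠿⠿
⠂⠂⠂⠂⠂⠂⠿
⠂⠂⠶⠂⠂⠂⠂
⠂⠂⠂⣾⠂⠂⠿
⠿⠿⠿⠿⠿⠿⠿
⠿⠿⠿⠿⠿⠿⠿
⠀⠀⠀⠀⠀⠀⠀

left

⠿⠿⠿⠿⠿⠿⠿
⠿⠂⠂⠂⠂⠂⠂
⠂⠂⠂⠶⠂⠂⠂
⠿⠂⠂⣾⠂⠂⠂
⠿⠿⠿⠿⠿⠿⠿
⠿⠿⠿⠿⠿⠿⠿
⠀⠀⠀⠀⠀⠀⠀

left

⠛⠿⠿⠿⠿⠿⠿
⠂⠿⠂⠂⠂⠂⠂
⠂⠂⠂⠂⠶⠂⠂
⠂⠿⠂⣾⠂⠂⠂
⠂⠿⠿⠿⠿⠿⠿
⠿⠿⠿⠿⠿⠿⠿
⠀⠀⠀⠀⠀⠀⠀

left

⠀⠛⠿⠿⠿⠿⠿
⠀⠂⠿⠂⠂⠂⠂
⠀⠂⠂⠂⠂⠶⠂
⠀⠂⠿⣾⠂⠂⠂
⠀⠂⠿⠿⠿⠿⠿
⠀⠿⠿⠿⠿⠿⠿
⠀⠀⠀⠀⠀⠀⠀

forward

⠀⠂⠿⠿⠿⠿⠿
⠀⠛⠿⠿⠿⠿⠿
⠀⠂⠿⠂⠂⠂⠂
⠀⠂⠂⣾⠂⠶⠂
⠀⠂⠿⠂⠂⠂⠂
⠀⠂⠿⠿⠿⠿⠿
⠀⠿⠿⠿⠿⠿⠿

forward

⠀⠀⠀⠀⠀⠀⠀
⠀⠂⠿⠿⠿⠿⠿
⠀⠛⠿⠿⠿⠿⠿
⠀⠂⠿⣾⠂⠂⠂
⠀⠂⠂⠂⠂⠶⠂
⠀⠂⠿⠂⠂⠂⠂
⠀⠂⠿⠿⠿⠿⠿

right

⠀⠀⠀⠀⠀⠀⠀
⠂⠿⠿⠿⠿⠿⠿
⠛⠿⠿⠿⠿⠿⠿
⠂⠿⠂⣾⠂⠂⠂
⠂⠂⠂⠂⠶⠂⠂
⠂⠿⠂⠂⠂⠂⠂
⠂⠿⠿⠿⠿⠿⠿

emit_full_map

⠂⠿⠿⠿⠿⠿⠿⠿⠿⠿
⠛⠿⠿⠿⠿⠿⠿⠿⠿⠿
⠂⠿⠂⣾⠂⠂⠂⠂⠿⠿
⠂⠂⠂⠂⠶⠂⠂⠂⠂⠂
⠂⠿⠂⠂⠂⠂⠂⠂⠿⠿
⠂⠿⠿⠿⠿⠿⠿⠿⠿⠿
⠿⠿⠿⠿⠿⠿⠿⠿⠿⠿

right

⠀⠀⠀⠀⠀⠀⠀
⠿⠿⠿⠿⠿⠿⠿
⠿⠿⠿⠿⠿⠿⠿
⠿⠂⠂⣾⠂⠂⠂
⠂⠂⠂⠶⠂⠂⠂
⠿⠂⠂⠂⠂⠂⠂
⠿⠿⠿⠿⠿⠿⠿

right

⠀⠀⠀⠀⠀⠀⠀
⠿⠿⠿⠿⠿⠿⠿
⠿⠿⠿⠿⠿⠿⠿
⠂⠂⠂⣾⠂⠂⠿
⠂⠂⠶⠂⠂⠂⠂
⠂⠂⠂⠂⠂⠂⠿
⠿⠿⠿⠿⠿⠿⠿

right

⠀⠀⠀⠀⠀⠀⠀
⠿⠿⠿⠿⠿⠿⠿
⠿⠿⠿⠿⠿⠿⠿
⠂⠂⠂⣾⠂⠿⠿
⠂⠶⠂⠂⠂⠂⠂
⠂⠂⠂⠂⠂⠿⠿
⠿⠿⠿⠿⠿⠿⠿

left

⠀⠀⠀⠀⠀⠀⠀
⠿⠿⠿⠿⠿⠿⠿
⠿⠿⠿⠿⠿⠿⠿
⠂⠂⠂⣾⠂⠂⠿
⠂⠂⠶⠂⠂⠂⠂
⠂⠂⠂⠂⠂⠂⠿
⠿⠿⠿⠿⠿⠿⠿


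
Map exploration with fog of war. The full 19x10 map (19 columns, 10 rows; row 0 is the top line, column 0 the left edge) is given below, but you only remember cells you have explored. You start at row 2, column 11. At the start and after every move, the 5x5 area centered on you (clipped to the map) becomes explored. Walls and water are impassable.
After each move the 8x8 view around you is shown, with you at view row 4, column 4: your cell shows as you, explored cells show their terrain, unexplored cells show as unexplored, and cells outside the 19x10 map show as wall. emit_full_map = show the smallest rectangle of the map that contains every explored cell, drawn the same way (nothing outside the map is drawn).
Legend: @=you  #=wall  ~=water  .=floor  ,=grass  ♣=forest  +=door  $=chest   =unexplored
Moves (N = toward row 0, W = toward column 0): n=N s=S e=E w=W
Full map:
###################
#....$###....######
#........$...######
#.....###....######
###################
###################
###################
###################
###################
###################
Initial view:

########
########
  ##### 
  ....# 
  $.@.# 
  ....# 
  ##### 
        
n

########
########
########
  ##### 
  ..@.# 
  $...# 
  ....# 
  ##### 

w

########
########
########
  ######
  #.@..#
  .$...#
  #....#
   #####

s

########
########
  ######
  #....#
  .$@..#
  #....#
  ######
        

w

########
########
  ######
  ##....
  ..@...
  ##....
  ######
        

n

########
########
########
  ######
  ##@...
  ..$...
  ##....
  ######

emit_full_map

#######
##@...#
..$...#
##....#
#######

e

########
########
########
 #######
 ##.@..#
 ..$...#
 ##....#
 #######

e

########
########
########
####### 
##..@.# 
..$...# 
##....# 
####### 

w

########
########
########
 #######
 ##.@..#
 ..$...#
 ##....#
 #######

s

########
########
 #######
 ##....#
 ..$@..#
 ##....#
 #######
        

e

########
########
####### 
##....# 
..$.@.# 
##....# 
####### 
        

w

########
########
 #######
 ##....#
 ..$@..#
 ##....#
 #######
        

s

########
 #######
 ##....#
 ..$...#
 ##.@..#
 #######
  ##### 
        

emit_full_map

#######
##....#
..$...#
##.@..#
#######
 ##### 

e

########
####### 
##....# 
..$...# 
##..@.# 
####### 
 ###### 
        

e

########
######  
#....## 
.$...## 
#...@## 
####### 
####### 
        

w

########
####### 
##....##
..$...##
##..@.##
########
 #######
        

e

########
######  
#....## 
.$...## 
#...@## 
####### 
####### 
        

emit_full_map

####### 
##....##
..$...##
##...@##
########
 #######

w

########
####### 
##....##
..$...##
##..@.##
########
 #######
        

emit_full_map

####### 
##....##
..$...##
##..@.##
########
 #######


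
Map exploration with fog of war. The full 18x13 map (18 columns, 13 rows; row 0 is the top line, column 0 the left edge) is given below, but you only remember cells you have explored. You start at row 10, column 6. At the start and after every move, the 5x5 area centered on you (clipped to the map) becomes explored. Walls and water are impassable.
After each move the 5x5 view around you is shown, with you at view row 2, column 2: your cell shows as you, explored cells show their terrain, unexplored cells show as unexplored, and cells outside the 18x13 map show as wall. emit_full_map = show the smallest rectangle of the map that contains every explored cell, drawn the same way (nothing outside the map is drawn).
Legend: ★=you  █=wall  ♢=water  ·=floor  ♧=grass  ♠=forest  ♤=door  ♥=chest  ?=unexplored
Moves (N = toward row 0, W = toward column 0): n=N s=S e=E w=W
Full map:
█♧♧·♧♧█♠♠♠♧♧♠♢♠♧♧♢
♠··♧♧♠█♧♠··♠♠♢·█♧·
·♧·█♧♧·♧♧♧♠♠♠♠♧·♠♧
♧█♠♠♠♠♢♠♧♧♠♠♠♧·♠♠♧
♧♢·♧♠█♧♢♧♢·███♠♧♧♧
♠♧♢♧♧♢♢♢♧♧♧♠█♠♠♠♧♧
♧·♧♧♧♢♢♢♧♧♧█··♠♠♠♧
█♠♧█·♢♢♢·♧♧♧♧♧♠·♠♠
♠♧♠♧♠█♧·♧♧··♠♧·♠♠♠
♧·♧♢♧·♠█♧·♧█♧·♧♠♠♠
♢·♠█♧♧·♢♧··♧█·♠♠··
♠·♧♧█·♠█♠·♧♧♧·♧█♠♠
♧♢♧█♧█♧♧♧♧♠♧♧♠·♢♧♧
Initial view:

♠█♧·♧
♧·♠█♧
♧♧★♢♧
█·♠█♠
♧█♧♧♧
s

♧·♠█♧
♧♧·♢♧
█·★█♠
♧█♧♧♧
█████

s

♧♧·♢♧
█·♠█♠
♧█★♧♧
█████
█████

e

♧·♢♧·
·♠█♠·
█♧★♧♧
█████
█████

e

·♢♧··
♠█♠·♧
♧♧★♧♠
█████
█████

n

♠█♧·♧
·♢♧··
♠█★·♧
♧♧♧♧♠
█████

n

♧·♧♧·
♠█♧·♧
·♢★··
♠█♠·♧
♧♧♧♧♠

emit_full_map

♠█♧·♧♧·
♧·♠█♧·♧
♧♧·♢★··
█·♠█♠·♧
♧█♧♧♧♧♠

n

♢♢·♧♧
♧·♧♧·
♠█★·♧
·♢♧··
♠█♠·♧

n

♢♢♧♧♧
♢♢·♧♧
♧·★♧·
♠█♧·♧
·♢♧··

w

♢♢♢♧♧
♢♢♢·♧
█♧★♧♧
·♠█♧·
♧·♢♧·

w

♧♢♢♢♧
·♢♢♢·
♠█★·♧
♧·♠█♧
♧♧·♢♧

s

·♢♢♢·
♠█♧·♧
♧·★█♧
♧♧·♢♧
█·♠█♠

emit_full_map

♧♢♢♢♧♧♧
·♢♢♢·♧♧
♠█♧·♧♧·
♧·★█♧·♧
♧♧·♢♧··
█·♠█♠·♧
♧█♧♧♧♧♠

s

♠█♧·♧
♧·♠█♧
♧♧★♢♧
█·♠█♠
♧█♧♧♧

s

♧·♠█♧
♧♧·♢♧
█·★█♠
♧█♧♧♧
█████

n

♠█♧·♧
♧·♠█♧
♧♧★♢♧
█·♠█♠
♧█♧♧♧

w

♧♠█♧·
♢♧·♠█
█♧★·♢
♧█·♠█
█♧█♧♧


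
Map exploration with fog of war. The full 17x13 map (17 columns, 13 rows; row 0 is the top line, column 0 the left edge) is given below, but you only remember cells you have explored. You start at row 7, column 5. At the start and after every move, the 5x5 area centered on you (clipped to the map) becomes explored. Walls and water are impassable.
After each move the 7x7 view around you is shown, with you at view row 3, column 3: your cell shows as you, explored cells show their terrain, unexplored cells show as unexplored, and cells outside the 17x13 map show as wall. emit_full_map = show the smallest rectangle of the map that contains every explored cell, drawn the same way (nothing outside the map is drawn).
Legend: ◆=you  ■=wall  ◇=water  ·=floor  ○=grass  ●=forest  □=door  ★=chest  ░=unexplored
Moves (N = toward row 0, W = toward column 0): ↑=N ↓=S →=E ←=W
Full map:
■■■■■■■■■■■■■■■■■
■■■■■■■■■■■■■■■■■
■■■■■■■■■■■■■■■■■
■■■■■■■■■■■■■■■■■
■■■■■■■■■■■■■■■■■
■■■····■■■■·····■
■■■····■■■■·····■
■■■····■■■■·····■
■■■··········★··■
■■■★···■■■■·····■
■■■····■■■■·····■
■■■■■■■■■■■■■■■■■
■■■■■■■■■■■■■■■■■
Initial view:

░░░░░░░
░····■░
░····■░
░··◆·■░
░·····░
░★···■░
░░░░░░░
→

░░░░░░░
····■■░
····■■░
···◆■■░
······░
★···■■░
░░░░░░░

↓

····■■░
····■■░
····■■░
···◆··░
★···■■░
░···■■░
░░░░░░░

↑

░░░░░░░
····■■░
····■■░
···◆■■░
······░
★···■■░
░···■■░

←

░░░░░░░
░····■■
░····■■
░··◆·■■
░······
░★···■■
░░···■■

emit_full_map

····■■
····■■
··◆·■■
······
★···■■
░···■■

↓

░····■■
░····■■
░····■■
░··◆···
░★···■■
░····■■
░░░░░░░

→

····■■░
····■■░
····■■░
···◆··░
★···■■░
····■■░
░░░░░░░

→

···■■░░
···■■■░
···■■■░
···◆··░
···■■■░
···■■■░
░░░░░░░

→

··■■░░░
··■■■■░
··■■■■░
···◆··░
··■■■■░
··■■■■░
░░░░░░░

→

·■■░░░░
·■■■■·░
·■■■■·░
···◆··░
·■■■■·░
·■■■■·░
░░░░░░░

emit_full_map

····■■░░░
····■■■■·
····■■■■·
······◆··
★···■■■■·
····■■■■·

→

■■░░░░░
■■■■··░
■■■■··░
···◆··░
■■■■··░
■■■■··░
░░░░░░░

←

·■■░░░░
·■■■■··
·■■■■··
···◆···
·■■■■··
·■■■■··
░░░░░░░

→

■■░░░░░
■■■■··░
■■■■··░
···◆··░
■■■■··░
■■■■··░
░░░░░░░

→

■░░░░░░
■■■···░
■■■···░
···◆·★░
■■■···░
■■■···░
░░░░░░░

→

░░░░░░░
■■····░
■■····░
···◆★·░
■■····░
■■····░
░░░░░░░

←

■░░░░░░
■■■····
■■■····
···◆·★·
■■■····
■■■····
░░░░░░░

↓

■■■····
■■■····
·····★·
■■■◆···
■■■····
░■■■■■░
░░░░░░░

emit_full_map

····■■░░░░░░
····■■■■····
····■■■■····
··········★·
★···■■■■◆···
····■■■■····
░░░░░░■■■■■░

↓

■■■····
·····★·
■■■····
■■■◆···
░■■■■■░
░■■■■■░
■■■■■■■

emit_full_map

····■■░░░░░░
····■■■■····
····■■■■····
··········★·
★···■■■■····
····■■■■◆···
░░░░░░■■■■■░
░░░░░░■■■■■░


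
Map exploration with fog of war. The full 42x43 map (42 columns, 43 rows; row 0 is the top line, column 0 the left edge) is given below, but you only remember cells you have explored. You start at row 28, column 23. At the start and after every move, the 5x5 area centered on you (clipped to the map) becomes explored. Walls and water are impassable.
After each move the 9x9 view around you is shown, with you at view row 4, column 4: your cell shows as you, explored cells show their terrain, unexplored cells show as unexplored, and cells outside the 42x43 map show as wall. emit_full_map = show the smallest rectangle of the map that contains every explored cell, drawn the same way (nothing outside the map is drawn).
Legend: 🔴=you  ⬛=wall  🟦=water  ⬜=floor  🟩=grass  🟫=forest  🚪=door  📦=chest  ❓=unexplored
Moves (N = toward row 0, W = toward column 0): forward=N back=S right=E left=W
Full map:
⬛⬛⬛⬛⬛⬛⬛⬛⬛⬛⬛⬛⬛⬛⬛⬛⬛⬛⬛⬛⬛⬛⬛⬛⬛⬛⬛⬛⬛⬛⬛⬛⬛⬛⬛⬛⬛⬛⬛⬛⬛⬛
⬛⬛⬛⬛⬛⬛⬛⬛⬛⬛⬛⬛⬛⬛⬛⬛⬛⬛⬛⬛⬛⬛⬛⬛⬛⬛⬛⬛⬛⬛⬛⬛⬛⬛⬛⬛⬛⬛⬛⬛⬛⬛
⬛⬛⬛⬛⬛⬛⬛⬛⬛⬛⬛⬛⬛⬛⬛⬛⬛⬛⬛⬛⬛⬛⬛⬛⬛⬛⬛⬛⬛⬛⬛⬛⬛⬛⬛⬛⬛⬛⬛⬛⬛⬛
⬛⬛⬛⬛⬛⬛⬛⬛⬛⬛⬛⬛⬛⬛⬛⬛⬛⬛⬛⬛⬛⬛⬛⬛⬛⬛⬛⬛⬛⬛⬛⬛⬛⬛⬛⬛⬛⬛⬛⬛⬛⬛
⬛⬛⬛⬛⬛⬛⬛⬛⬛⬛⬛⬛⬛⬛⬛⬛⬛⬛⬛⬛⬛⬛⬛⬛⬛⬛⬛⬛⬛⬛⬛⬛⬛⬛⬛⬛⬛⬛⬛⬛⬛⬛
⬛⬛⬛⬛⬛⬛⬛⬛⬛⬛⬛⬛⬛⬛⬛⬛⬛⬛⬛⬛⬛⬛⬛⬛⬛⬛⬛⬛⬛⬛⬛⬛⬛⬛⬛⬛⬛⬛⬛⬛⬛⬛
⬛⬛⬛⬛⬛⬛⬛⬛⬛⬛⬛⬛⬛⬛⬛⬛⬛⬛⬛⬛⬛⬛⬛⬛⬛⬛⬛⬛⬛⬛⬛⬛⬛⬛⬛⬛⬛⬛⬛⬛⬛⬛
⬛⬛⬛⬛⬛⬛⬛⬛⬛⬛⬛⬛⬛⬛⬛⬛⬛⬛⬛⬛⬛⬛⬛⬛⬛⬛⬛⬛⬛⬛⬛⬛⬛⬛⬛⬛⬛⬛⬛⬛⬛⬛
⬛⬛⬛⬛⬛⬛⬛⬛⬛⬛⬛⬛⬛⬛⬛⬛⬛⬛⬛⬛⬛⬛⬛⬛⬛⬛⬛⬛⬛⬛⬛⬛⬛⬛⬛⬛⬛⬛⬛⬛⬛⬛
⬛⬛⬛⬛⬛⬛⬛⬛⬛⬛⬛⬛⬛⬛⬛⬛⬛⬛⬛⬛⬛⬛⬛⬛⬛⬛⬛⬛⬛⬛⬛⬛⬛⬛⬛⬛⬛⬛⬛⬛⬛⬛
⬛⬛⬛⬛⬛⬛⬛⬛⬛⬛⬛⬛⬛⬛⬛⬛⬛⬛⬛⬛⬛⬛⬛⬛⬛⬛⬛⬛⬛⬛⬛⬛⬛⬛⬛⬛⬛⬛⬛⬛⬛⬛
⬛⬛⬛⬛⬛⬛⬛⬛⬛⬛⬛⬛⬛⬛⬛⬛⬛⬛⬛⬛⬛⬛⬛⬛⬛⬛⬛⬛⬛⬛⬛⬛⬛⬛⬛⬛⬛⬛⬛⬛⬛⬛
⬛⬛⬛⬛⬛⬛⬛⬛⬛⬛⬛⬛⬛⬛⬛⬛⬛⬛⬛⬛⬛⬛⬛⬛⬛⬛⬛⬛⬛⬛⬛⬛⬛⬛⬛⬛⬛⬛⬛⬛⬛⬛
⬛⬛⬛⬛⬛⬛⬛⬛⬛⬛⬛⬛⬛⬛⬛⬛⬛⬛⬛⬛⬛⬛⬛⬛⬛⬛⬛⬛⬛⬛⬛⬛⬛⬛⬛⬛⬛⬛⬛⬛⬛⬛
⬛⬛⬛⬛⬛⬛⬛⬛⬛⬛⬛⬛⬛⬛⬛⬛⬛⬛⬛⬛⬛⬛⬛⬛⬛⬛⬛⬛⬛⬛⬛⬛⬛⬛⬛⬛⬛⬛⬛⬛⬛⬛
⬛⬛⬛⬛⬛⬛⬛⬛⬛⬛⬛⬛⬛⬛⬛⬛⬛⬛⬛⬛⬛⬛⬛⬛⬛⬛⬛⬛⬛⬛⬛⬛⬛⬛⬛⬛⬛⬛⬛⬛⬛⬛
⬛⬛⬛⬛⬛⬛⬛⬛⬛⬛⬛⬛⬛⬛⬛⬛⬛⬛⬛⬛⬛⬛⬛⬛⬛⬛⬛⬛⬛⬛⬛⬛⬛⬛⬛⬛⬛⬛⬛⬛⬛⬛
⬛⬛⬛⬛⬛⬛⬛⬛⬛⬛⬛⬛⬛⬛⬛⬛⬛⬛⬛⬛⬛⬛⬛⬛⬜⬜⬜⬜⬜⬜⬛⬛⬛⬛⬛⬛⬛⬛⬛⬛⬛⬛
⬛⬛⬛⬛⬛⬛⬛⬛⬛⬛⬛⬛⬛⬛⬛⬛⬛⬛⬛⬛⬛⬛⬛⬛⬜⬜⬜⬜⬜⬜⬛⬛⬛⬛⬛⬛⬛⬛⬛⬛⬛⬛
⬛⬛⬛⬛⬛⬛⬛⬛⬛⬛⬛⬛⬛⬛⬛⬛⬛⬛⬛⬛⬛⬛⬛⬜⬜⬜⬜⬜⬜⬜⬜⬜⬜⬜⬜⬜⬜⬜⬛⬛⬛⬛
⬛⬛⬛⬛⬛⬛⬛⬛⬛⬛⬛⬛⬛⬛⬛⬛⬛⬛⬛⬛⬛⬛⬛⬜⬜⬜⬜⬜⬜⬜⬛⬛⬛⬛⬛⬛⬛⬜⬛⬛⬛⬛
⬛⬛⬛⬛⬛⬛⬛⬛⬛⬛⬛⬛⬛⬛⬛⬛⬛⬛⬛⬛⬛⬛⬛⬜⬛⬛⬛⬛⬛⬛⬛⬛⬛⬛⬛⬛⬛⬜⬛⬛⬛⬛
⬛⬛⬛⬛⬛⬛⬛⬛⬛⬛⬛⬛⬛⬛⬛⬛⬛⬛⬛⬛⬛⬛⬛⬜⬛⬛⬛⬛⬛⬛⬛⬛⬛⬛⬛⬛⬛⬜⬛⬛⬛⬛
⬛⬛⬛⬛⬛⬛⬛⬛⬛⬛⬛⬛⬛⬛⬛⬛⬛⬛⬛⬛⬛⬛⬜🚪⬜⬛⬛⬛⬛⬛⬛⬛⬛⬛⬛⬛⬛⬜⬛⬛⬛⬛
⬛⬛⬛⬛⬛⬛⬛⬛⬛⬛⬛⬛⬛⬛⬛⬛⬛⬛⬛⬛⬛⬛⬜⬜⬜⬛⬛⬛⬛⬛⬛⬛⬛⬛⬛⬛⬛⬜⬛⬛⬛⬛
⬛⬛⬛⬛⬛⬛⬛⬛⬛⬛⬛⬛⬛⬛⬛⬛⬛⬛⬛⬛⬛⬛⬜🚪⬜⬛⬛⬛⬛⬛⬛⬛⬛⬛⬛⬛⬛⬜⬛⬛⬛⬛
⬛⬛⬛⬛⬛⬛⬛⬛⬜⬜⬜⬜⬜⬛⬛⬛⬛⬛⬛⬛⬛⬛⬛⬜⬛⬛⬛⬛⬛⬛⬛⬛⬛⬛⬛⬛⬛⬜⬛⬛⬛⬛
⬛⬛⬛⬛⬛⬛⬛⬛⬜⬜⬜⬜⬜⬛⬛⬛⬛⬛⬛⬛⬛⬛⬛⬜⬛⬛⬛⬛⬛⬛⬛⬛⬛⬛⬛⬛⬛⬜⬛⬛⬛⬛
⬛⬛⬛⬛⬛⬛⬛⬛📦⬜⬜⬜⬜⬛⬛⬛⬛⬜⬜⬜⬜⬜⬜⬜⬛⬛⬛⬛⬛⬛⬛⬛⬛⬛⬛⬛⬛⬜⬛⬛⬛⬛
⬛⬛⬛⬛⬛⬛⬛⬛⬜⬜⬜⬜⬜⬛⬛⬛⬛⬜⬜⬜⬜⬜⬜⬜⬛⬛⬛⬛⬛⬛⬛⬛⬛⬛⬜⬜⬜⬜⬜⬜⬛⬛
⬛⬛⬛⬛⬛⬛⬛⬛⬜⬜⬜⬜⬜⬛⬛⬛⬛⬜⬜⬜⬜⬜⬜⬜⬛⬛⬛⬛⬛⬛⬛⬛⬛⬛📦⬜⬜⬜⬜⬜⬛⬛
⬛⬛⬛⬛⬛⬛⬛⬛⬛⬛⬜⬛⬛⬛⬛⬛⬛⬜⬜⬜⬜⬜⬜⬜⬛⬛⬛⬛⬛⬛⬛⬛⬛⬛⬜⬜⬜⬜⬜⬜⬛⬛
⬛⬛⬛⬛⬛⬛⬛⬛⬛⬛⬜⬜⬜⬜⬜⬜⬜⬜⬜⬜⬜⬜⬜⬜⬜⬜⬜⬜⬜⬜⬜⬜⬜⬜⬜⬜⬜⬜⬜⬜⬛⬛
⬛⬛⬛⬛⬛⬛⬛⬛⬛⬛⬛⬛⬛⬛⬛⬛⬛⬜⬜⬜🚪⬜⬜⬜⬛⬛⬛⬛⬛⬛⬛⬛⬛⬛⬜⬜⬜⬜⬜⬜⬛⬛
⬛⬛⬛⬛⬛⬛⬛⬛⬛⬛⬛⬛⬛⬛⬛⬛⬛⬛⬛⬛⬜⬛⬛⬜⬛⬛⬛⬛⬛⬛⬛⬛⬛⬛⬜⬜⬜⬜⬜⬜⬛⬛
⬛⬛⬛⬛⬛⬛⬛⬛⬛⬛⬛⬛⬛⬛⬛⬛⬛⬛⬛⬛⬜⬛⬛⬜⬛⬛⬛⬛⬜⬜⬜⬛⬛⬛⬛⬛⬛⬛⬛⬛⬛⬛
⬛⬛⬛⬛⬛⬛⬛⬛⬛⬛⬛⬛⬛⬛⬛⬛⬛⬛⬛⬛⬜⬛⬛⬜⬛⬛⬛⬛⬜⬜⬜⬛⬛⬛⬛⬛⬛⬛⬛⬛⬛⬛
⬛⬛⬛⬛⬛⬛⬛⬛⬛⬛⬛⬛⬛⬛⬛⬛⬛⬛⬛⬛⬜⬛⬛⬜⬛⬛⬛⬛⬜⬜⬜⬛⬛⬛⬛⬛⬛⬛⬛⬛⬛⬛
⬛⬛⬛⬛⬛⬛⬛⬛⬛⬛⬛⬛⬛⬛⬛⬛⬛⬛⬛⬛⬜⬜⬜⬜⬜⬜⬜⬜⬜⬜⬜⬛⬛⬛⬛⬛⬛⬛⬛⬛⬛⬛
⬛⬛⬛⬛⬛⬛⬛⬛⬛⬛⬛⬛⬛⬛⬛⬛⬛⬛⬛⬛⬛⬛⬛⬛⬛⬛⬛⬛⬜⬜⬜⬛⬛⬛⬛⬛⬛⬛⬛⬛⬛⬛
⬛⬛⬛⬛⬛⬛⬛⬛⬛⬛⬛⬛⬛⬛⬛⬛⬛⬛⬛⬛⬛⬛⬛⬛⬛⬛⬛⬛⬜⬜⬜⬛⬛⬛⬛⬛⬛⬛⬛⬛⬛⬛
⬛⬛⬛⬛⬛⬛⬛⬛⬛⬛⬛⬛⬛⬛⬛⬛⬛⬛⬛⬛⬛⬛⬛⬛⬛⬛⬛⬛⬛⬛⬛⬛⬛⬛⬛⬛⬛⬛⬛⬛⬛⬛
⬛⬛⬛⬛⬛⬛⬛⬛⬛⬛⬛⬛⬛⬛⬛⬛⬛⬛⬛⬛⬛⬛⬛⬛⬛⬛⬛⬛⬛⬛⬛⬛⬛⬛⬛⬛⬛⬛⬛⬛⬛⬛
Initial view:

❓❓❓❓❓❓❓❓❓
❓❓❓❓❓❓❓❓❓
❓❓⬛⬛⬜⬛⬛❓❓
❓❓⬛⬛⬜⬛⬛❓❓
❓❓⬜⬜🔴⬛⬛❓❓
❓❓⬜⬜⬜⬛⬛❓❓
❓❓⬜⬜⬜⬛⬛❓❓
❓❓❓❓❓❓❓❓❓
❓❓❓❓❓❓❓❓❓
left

❓❓❓❓❓❓❓❓❓
❓❓❓❓❓❓❓❓❓
❓❓⬛⬛⬛⬜⬛⬛❓
❓❓⬛⬛⬛⬜⬛⬛❓
❓❓⬜⬜🔴⬜⬛⬛❓
❓❓⬜⬜⬜⬜⬛⬛❓
❓❓⬜⬜⬜⬜⬛⬛❓
❓❓❓❓❓❓❓❓❓
❓❓❓❓❓❓❓❓❓

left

❓❓❓❓❓❓❓❓❓
❓❓❓❓❓❓❓❓❓
❓❓⬛⬛⬛⬛⬜⬛⬛
❓❓⬛⬛⬛⬛⬜⬛⬛
❓❓⬜⬜🔴⬜⬜⬛⬛
❓❓⬜⬜⬜⬜⬜⬛⬛
❓❓⬜⬜⬜⬜⬜⬛⬛
❓❓❓❓❓❓❓❓❓
❓❓❓❓❓❓❓❓❓

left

❓❓❓❓❓❓❓❓❓
❓❓❓❓❓❓❓❓❓
❓❓⬛⬛⬛⬛⬛⬜⬛
❓❓⬛⬛⬛⬛⬛⬜⬛
❓❓⬜⬜🔴⬜⬜⬜⬛
❓❓⬜⬜⬜⬜⬜⬜⬛
❓❓⬜⬜⬜⬜⬜⬜⬛
❓❓❓❓❓❓❓❓❓
❓❓❓❓❓❓❓❓❓

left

❓❓❓❓❓❓❓❓❓
❓❓❓❓❓❓❓❓❓
❓❓⬛⬛⬛⬛⬛⬛⬜
❓❓⬛⬛⬛⬛⬛⬛⬜
❓❓⬜⬜🔴⬜⬜⬜⬜
❓❓⬜⬜⬜⬜⬜⬜⬜
❓❓⬜⬜⬜⬜⬜⬜⬜
❓❓❓❓❓❓❓❓❓
❓❓❓❓❓❓❓❓❓

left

❓❓❓❓❓❓❓❓❓
❓❓❓❓❓❓❓❓❓
❓❓⬛⬛⬛⬛⬛⬛⬛
❓❓⬛⬛⬛⬛⬛⬛⬛
❓❓⬛⬜🔴⬜⬜⬜⬜
❓❓⬛⬜⬜⬜⬜⬜⬜
❓❓⬛⬜⬜⬜⬜⬜⬜
❓❓❓❓❓❓❓❓❓
❓❓❓❓❓❓❓❓❓

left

❓❓❓❓❓❓❓❓❓
❓❓❓❓❓❓❓❓❓
❓❓⬛⬛⬛⬛⬛⬛⬛
❓❓⬛⬛⬛⬛⬛⬛⬛
❓❓⬛⬛🔴⬜⬜⬜⬜
❓❓⬛⬛⬜⬜⬜⬜⬜
❓❓⬛⬛⬜⬜⬜⬜⬜
❓❓❓❓❓❓❓❓❓
❓❓❓❓❓❓❓❓❓

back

❓❓❓❓❓❓❓❓❓
❓❓⬛⬛⬛⬛⬛⬛⬛
❓❓⬛⬛⬛⬛⬛⬛⬛
❓❓⬛⬛⬜⬜⬜⬜⬜
❓❓⬛⬛🔴⬜⬜⬜⬜
❓❓⬛⬛⬜⬜⬜⬜⬜
❓❓⬛⬛⬜⬜⬜❓❓
❓❓❓❓❓❓❓❓❓
❓❓❓❓❓❓❓❓❓

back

❓❓⬛⬛⬛⬛⬛⬛⬛
❓❓⬛⬛⬛⬛⬛⬛⬛
❓❓⬛⬛⬜⬜⬜⬜⬜
❓❓⬛⬛⬜⬜⬜⬜⬜
❓❓⬛⬛🔴⬜⬜⬜⬜
❓❓⬛⬛⬜⬜⬜❓❓
❓❓⬜⬜⬜⬜⬜❓❓
❓❓❓❓❓❓❓❓❓
❓❓❓❓❓❓❓❓❓

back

❓❓⬛⬛⬛⬛⬛⬛⬛
❓❓⬛⬛⬜⬜⬜⬜⬜
❓❓⬛⬛⬜⬜⬜⬜⬜
❓❓⬛⬛⬜⬜⬜⬜⬜
❓❓⬛⬛🔴⬜⬜❓❓
❓❓⬜⬜⬜⬜⬜❓❓
❓❓⬛⬛⬜⬜⬜❓❓
❓❓❓❓❓❓❓❓❓
❓❓❓❓❓❓❓❓❓

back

❓❓⬛⬛⬜⬜⬜⬜⬜
❓❓⬛⬛⬜⬜⬜⬜⬜
❓❓⬛⬛⬜⬜⬜⬜⬜
❓❓⬛⬛⬜⬜⬜❓❓
❓❓⬜⬜🔴⬜⬜❓❓
❓❓⬛⬛⬜⬜⬜❓❓
❓❓⬛⬛⬛⬛⬛❓❓
❓❓❓❓❓❓❓❓❓
❓❓❓❓❓❓❓❓❓

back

❓❓⬛⬛⬜⬜⬜⬜⬜
❓❓⬛⬛⬜⬜⬜⬜⬜
❓❓⬛⬛⬜⬜⬜❓❓
❓❓⬜⬜⬜⬜⬜❓❓
❓❓⬛⬛🔴⬜⬜❓❓
❓❓⬛⬛⬛⬛⬛❓❓
❓❓⬛⬛⬛⬛⬛❓❓
❓❓❓❓❓❓❓❓❓
❓❓❓❓❓❓❓❓❓

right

❓⬛⬛⬜⬜⬜⬜⬜⬜
❓⬛⬛⬜⬜⬜⬜⬜⬜
❓⬛⬛⬜⬜⬜⬜❓❓
❓⬜⬜⬜⬜⬜⬜❓❓
❓⬛⬛⬜🔴⬜🚪❓❓
❓⬛⬛⬛⬛⬛⬜❓❓
❓⬛⬛⬛⬛⬛⬜❓❓
❓❓❓❓❓❓❓❓❓
❓❓❓❓❓❓❓❓❓

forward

❓⬛⬛⬜⬜⬜⬜⬜⬜
❓⬛⬛⬜⬜⬜⬜⬜⬜
❓⬛⬛⬜⬜⬜⬜⬜⬜
❓⬛⬛⬜⬜⬜⬜❓❓
❓⬜⬜⬜🔴⬜⬜❓❓
❓⬛⬛⬜⬜⬜🚪❓❓
❓⬛⬛⬛⬛⬛⬜❓❓
❓⬛⬛⬛⬛⬛⬜❓❓
❓❓❓❓❓❓❓❓❓

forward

❓⬛⬛⬛⬛⬛⬛⬛⬛
❓⬛⬛⬜⬜⬜⬜⬜⬜
❓⬛⬛⬜⬜⬜⬜⬜⬜
❓⬛⬛⬜⬜⬜⬜⬜⬜
❓⬛⬛⬜🔴⬜⬜❓❓
❓⬜⬜⬜⬜⬜⬜❓❓
❓⬛⬛⬜⬜⬜🚪❓❓
❓⬛⬛⬛⬛⬛⬜❓❓
❓⬛⬛⬛⬛⬛⬜❓❓

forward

❓⬛⬛⬛⬛⬛⬛⬛⬛
❓⬛⬛⬛⬛⬛⬛⬛⬛
❓⬛⬛⬜⬜⬜⬜⬜⬜
❓⬛⬛⬜⬜⬜⬜⬜⬜
❓⬛⬛⬜🔴⬜⬜⬜⬜
❓⬛⬛⬜⬜⬜⬜❓❓
❓⬜⬜⬜⬜⬜⬜❓❓
❓⬛⬛⬜⬜⬜🚪❓❓
❓⬛⬛⬛⬛⬛⬜❓❓

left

❓❓⬛⬛⬛⬛⬛⬛⬛
❓❓⬛⬛⬛⬛⬛⬛⬛
❓❓⬛⬛⬜⬜⬜⬜⬜
❓❓⬛⬛⬜⬜⬜⬜⬜
❓❓⬛⬛🔴⬜⬜⬜⬜
❓❓⬛⬛⬜⬜⬜⬜❓
❓❓⬜⬜⬜⬜⬜⬜❓
❓❓⬛⬛⬜⬜⬜🚪❓
❓❓⬛⬛⬛⬛⬛⬜❓

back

❓❓⬛⬛⬛⬛⬛⬛⬛
❓❓⬛⬛⬜⬜⬜⬜⬜
❓❓⬛⬛⬜⬜⬜⬜⬜
❓❓⬛⬛⬜⬜⬜⬜⬜
❓❓⬛⬛🔴⬜⬜⬜❓
❓❓⬜⬜⬜⬜⬜⬜❓
❓❓⬛⬛⬜⬜⬜🚪❓
❓❓⬛⬛⬛⬛⬛⬜❓
❓❓⬛⬛⬛⬛⬛⬜❓

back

❓❓⬛⬛⬜⬜⬜⬜⬜
❓❓⬛⬛⬜⬜⬜⬜⬜
❓❓⬛⬛⬜⬜⬜⬜⬜
❓❓⬛⬛⬜⬜⬜⬜❓
❓❓⬜⬜🔴⬜⬜⬜❓
❓❓⬛⬛⬜⬜⬜🚪❓
❓❓⬛⬛⬛⬛⬛⬜❓
❓❓⬛⬛⬛⬛⬛⬜❓
❓❓❓❓❓❓❓❓❓

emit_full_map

⬛⬛⬛⬛⬛⬛⬛⬛⬜⬛⬛
⬛⬛⬛⬛⬛⬛⬛⬛⬜⬛⬛
⬛⬛⬜⬜⬜⬜⬜⬜⬜⬛⬛
⬛⬛⬜⬜⬜⬜⬜⬜⬜⬛⬛
⬛⬛⬜⬜⬜⬜⬜⬜⬜⬛⬛
⬛⬛⬜⬜⬜⬜❓❓❓❓❓
⬜⬜🔴⬜⬜⬜❓❓❓❓❓
⬛⬛⬜⬜⬜🚪❓❓❓❓❓
⬛⬛⬛⬛⬛⬜❓❓❓❓❓
⬛⬛⬛⬛⬛⬜❓❓❓❓❓

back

❓❓⬛⬛⬜⬜⬜⬜⬜
❓❓⬛⬛⬜⬜⬜⬜⬜
❓❓⬛⬛⬜⬜⬜⬜❓
❓❓⬜⬜⬜⬜⬜⬜❓
❓❓⬛⬛🔴⬜⬜🚪❓
❓❓⬛⬛⬛⬛⬛⬜❓
❓❓⬛⬛⬛⬛⬛⬜❓
❓❓❓❓❓❓❓❓❓
❓❓❓❓❓❓❓❓❓

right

❓⬛⬛⬜⬜⬜⬜⬜⬜
❓⬛⬛⬜⬜⬜⬜⬜⬜
❓⬛⬛⬜⬜⬜⬜❓❓
❓⬜⬜⬜⬜⬜⬜❓❓
❓⬛⬛⬜🔴⬜🚪❓❓
❓⬛⬛⬛⬛⬛⬜❓❓
❓⬛⬛⬛⬛⬛⬜❓❓
❓❓❓❓❓❓❓❓❓
❓❓❓❓❓❓❓❓❓

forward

❓⬛⬛⬜⬜⬜⬜⬜⬜
❓⬛⬛⬜⬜⬜⬜⬜⬜
❓⬛⬛⬜⬜⬜⬜⬜⬜
❓⬛⬛⬜⬜⬜⬜❓❓
❓⬜⬜⬜🔴⬜⬜❓❓
❓⬛⬛⬜⬜⬜🚪❓❓
❓⬛⬛⬛⬛⬛⬜❓❓
❓⬛⬛⬛⬛⬛⬜❓❓
❓❓❓❓❓❓❓❓❓


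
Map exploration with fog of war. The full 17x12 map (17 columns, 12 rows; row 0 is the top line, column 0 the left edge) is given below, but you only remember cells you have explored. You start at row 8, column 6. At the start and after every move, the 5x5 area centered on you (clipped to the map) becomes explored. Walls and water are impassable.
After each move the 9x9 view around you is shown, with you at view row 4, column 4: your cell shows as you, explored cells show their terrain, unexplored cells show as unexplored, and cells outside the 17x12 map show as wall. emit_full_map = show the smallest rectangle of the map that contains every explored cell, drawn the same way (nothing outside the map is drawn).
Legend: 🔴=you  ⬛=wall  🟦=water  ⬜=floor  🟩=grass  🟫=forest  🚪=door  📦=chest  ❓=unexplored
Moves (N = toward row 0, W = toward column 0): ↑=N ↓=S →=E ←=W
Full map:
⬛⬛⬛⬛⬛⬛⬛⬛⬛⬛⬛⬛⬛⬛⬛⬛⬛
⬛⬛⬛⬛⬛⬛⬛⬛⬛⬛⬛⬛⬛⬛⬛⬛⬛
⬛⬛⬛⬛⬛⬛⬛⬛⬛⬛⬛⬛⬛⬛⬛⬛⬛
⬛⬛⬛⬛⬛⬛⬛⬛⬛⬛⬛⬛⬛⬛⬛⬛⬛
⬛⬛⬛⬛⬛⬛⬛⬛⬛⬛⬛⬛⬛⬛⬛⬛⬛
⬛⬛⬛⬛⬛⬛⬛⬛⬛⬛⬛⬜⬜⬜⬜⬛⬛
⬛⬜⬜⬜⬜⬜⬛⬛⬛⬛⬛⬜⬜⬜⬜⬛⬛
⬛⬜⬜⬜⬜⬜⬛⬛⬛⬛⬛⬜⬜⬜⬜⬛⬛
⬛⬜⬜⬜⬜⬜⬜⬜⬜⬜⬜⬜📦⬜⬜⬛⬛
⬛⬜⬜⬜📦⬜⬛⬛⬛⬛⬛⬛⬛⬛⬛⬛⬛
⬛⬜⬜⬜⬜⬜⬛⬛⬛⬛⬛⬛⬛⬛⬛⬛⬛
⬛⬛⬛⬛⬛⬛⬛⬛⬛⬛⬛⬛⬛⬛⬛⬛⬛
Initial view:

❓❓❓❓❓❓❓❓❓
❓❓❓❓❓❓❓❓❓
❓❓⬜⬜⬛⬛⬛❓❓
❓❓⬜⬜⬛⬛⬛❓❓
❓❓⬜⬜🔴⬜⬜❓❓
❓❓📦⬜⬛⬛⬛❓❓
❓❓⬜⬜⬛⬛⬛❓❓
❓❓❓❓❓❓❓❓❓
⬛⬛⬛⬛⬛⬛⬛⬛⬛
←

❓❓❓❓❓❓❓❓❓
❓❓❓❓❓❓❓❓❓
❓❓⬜⬜⬜⬛⬛⬛❓
❓❓⬜⬜⬜⬛⬛⬛❓
❓❓⬜⬜🔴⬜⬜⬜❓
❓❓⬜📦⬜⬛⬛⬛❓
❓❓⬜⬜⬜⬛⬛⬛❓
❓❓❓❓❓❓❓❓❓
⬛⬛⬛⬛⬛⬛⬛⬛⬛

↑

❓❓❓❓❓❓❓❓❓
❓❓❓❓❓❓❓❓❓
❓❓⬛⬛⬛⬛⬛❓❓
❓❓⬜⬜⬜⬛⬛⬛❓
❓❓⬜⬜🔴⬛⬛⬛❓
❓❓⬜⬜⬜⬜⬜⬜❓
❓❓⬜📦⬜⬛⬛⬛❓
❓❓⬜⬜⬜⬛⬛⬛❓
❓❓❓❓❓❓❓❓❓

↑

❓❓❓❓❓❓❓❓❓
❓❓❓❓❓❓❓❓❓
❓❓⬛⬛⬛⬛⬛❓❓
❓❓⬛⬛⬛⬛⬛❓❓
❓❓⬜⬜🔴⬛⬛⬛❓
❓❓⬜⬜⬜⬛⬛⬛❓
❓❓⬜⬜⬜⬜⬜⬜❓
❓❓⬜📦⬜⬛⬛⬛❓
❓❓⬜⬜⬜⬛⬛⬛❓

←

❓❓❓❓❓❓❓❓❓
❓❓❓❓❓❓❓❓❓
❓❓⬛⬛⬛⬛⬛⬛❓
❓❓⬛⬛⬛⬛⬛⬛❓
❓❓⬜⬜🔴⬜⬛⬛⬛
❓❓⬜⬜⬜⬜⬛⬛⬛
❓❓⬜⬜⬜⬜⬜⬜⬜
❓❓❓⬜📦⬜⬛⬛⬛
❓❓❓⬜⬜⬜⬛⬛⬛

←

⬛❓❓❓❓❓❓❓❓
⬛❓❓❓❓❓❓❓❓
⬛❓⬛⬛⬛⬛⬛⬛⬛
⬛❓⬛⬛⬛⬛⬛⬛⬛
⬛❓⬜⬜🔴⬜⬜⬛⬛
⬛❓⬜⬜⬜⬜⬜⬛⬛
⬛❓⬜⬜⬜⬜⬜⬜⬜
⬛❓❓❓⬜📦⬜⬛⬛
⬛❓❓❓⬜⬜⬜⬛⬛

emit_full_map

⬛⬛⬛⬛⬛⬛⬛❓
⬛⬛⬛⬛⬛⬛⬛❓
⬜⬜🔴⬜⬜⬛⬛⬛
⬜⬜⬜⬜⬜⬛⬛⬛
⬜⬜⬜⬜⬜⬜⬜⬜
❓❓⬜📦⬜⬛⬛⬛
❓❓⬜⬜⬜⬛⬛⬛

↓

⬛❓❓❓❓❓❓❓❓
⬛❓⬛⬛⬛⬛⬛⬛⬛
⬛❓⬛⬛⬛⬛⬛⬛⬛
⬛❓⬜⬜⬜⬜⬜⬛⬛
⬛❓⬜⬜🔴⬜⬜⬛⬛
⬛❓⬜⬜⬜⬜⬜⬜⬜
⬛❓⬜⬜⬜📦⬜⬛⬛
⬛❓❓❓⬜⬜⬜⬛⬛
⬛❓❓❓❓❓❓❓❓

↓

⬛❓⬛⬛⬛⬛⬛⬛⬛
⬛❓⬛⬛⬛⬛⬛⬛⬛
⬛❓⬜⬜⬜⬜⬜⬛⬛
⬛❓⬜⬜⬜⬜⬜⬛⬛
⬛❓⬜⬜🔴⬜⬜⬜⬜
⬛❓⬜⬜⬜📦⬜⬛⬛
⬛❓⬜⬜⬜⬜⬜⬛⬛
⬛❓❓❓❓❓❓❓❓
⬛⬛⬛⬛⬛⬛⬛⬛⬛

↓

⬛❓⬛⬛⬛⬛⬛⬛⬛
⬛❓⬜⬜⬜⬜⬜⬛⬛
⬛❓⬜⬜⬜⬜⬜⬛⬛
⬛❓⬜⬜⬜⬜⬜⬜⬜
⬛❓⬜⬜🔴📦⬜⬛⬛
⬛❓⬜⬜⬜⬜⬜⬛⬛
⬛❓⬛⬛⬛⬛⬛❓❓
⬛⬛⬛⬛⬛⬛⬛⬛⬛
⬛⬛⬛⬛⬛⬛⬛⬛⬛

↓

⬛❓⬜⬜⬜⬜⬜⬛⬛
⬛❓⬜⬜⬜⬜⬜⬛⬛
⬛❓⬜⬜⬜⬜⬜⬜⬜
⬛❓⬜⬜⬜📦⬜⬛⬛
⬛❓⬜⬜🔴⬜⬜⬛⬛
⬛❓⬛⬛⬛⬛⬛❓❓
⬛⬛⬛⬛⬛⬛⬛⬛⬛
⬛⬛⬛⬛⬛⬛⬛⬛⬛
⬛⬛⬛⬛⬛⬛⬛⬛⬛

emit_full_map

⬛⬛⬛⬛⬛⬛⬛❓
⬛⬛⬛⬛⬛⬛⬛❓
⬜⬜⬜⬜⬜⬛⬛⬛
⬜⬜⬜⬜⬜⬛⬛⬛
⬜⬜⬜⬜⬜⬜⬜⬜
⬜⬜⬜📦⬜⬛⬛⬛
⬜⬜🔴⬜⬜⬛⬛⬛
⬛⬛⬛⬛⬛❓❓❓

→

❓⬜⬜⬜⬜⬜⬛⬛⬛
❓⬜⬜⬜⬜⬜⬛⬛⬛
❓⬜⬜⬜⬜⬜⬜⬜⬜
❓⬜⬜⬜📦⬜⬛⬛⬛
❓⬜⬜⬜🔴⬜⬛⬛⬛
❓⬛⬛⬛⬛⬛⬛❓❓
⬛⬛⬛⬛⬛⬛⬛⬛⬛
⬛⬛⬛⬛⬛⬛⬛⬛⬛
⬛⬛⬛⬛⬛⬛⬛⬛⬛

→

⬜⬜⬜⬜⬜⬛⬛⬛❓
⬜⬜⬜⬜⬜⬛⬛⬛❓
⬜⬜⬜⬜⬜⬜⬜⬜❓
⬜⬜⬜📦⬜⬛⬛⬛❓
⬜⬜⬜⬜🔴⬛⬛⬛❓
⬛⬛⬛⬛⬛⬛⬛❓❓
⬛⬛⬛⬛⬛⬛⬛⬛⬛
⬛⬛⬛⬛⬛⬛⬛⬛⬛
⬛⬛⬛⬛⬛⬛⬛⬛⬛

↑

⬛⬛⬛⬛⬛⬛⬛❓❓
⬜⬜⬜⬜⬜⬛⬛⬛❓
⬜⬜⬜⬜⬜⬛⬛⬛❓
⬜⬜⬜⬜⬜⬜⬜⬜❓
⬜⬜⬜📦🔴⬛⬛⬛❓
⬜⬜⬜⬜⬜⬛⬛⬛❓
⬛⬛⬛⬛⬛⬛⬛❓❓
⬛⬛⬛⬛⬛⬛⬛⬛⬛
⬛⬛⬛⬛⬛⬛⬛⬛⬛

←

❓⬛⬛⬛⬛⬛⬛⬛❓
❓⬜⬜⬜⬜⬜⬛⬛⬛
❓⬜⬜⬜⬜⬜⬛⬛⬛
❓⬜⬜⬜⬜⬜⬜⬜⬜
❓⬜⬜⬜🔴⬜⬛⬛⬛
❓⬜⬜⬜⬜⬜⬛⬛⬛
❓⬛⬛⬛⬛⬛⬛⬛❓
⬛⬛⬛⬛⬛⬛⬛⬛⬛
⬛⬛⬛⬛⬛⬛⬛⬛⬛

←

⬛❓⬛⬛⬛⬛⬛⬛⬛
⬛❓⬜⬜⬜⬜⬜⬛⬛
⬛❓⬜⬜⬜⬜⬜⬛⬛
⬛❓⬜⬜⬜⬜⬜⬜⬜
⬛❓⬜⬜🔴📦⬜⬛⬛
⬛❓⬜⬜⬜⬜⬜⬛⬛
⬛❓⬛⬛⬛⬛⬛⬛⬛
⬛⬛⬛⬛⬛⬛⬛⬛⬛
⬛⬛⬛⬛⬛⬛⬛⬛⬛

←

⬛⬛❓⬛⬛⬛⬛⬛⬛
⬛⬛❓⬜⬜⬜⬜⬜⬛
⬛⬛⬛⬜⬜⬜⬜⬜⬛
⬛⬛⬛⬜⬜⬜⬜⬜⬜
⬛⬛⬛⬜🔴⬜📦⬜⬛
⬛⬛⬛⬜⬜⬜⬜⬜⬛
⬛⬛⬛⬛⬛⬛⬛⬛⬛
⬛⬛⬛⬛⬛⬛⬛⬛⬛
⬛⬛⬛⬛⬛⬛⬛⬛⬛

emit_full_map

❓⬛⬛⬛⬛⬛⬛⬛❓
❓⬛⬛⬛⬛⬛⬛⬛❓
❓⬜⬜⬜⬜⬜⬛⬛⬛
⬛⬜⬜⬜⬜⬜⬛⬛⬛
⬛⬜⬜⬜⬜⬜⬜⬜⬜
⬛⬜🔴⬜📦⬜⬛⬛⬛
⬛⬜⬜⬜⬜⬜⬛⬛⬛
⬛⬛⬛⬛⬛⬛⬛⬛❓
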